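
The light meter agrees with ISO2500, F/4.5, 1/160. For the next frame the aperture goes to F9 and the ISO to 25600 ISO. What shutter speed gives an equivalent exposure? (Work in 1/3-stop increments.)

Aperture: f/4.5 → f/5 → f/5.6 → f/6.3 → f/7.1 → f/8 → f/9 — 2 stops smaller aperture (darker).
ISO: 2500 → 3200 → 4000 → 5000 → 6400 → 8000 → 10000 → 12800 → 16000 → 20000 → 25600 — 3 1/3 stops higher (brighter).
Net change so far: 1 1/3 stops brighter. Offset with the shutter speed: 1/160 → 1/200 → 1/250 → 1/320 → 1/400.

1/400s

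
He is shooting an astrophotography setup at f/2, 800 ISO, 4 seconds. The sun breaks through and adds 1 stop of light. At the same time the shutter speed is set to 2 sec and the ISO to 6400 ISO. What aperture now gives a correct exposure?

Scene light: 1 stop brighter.
Shutter speed: 4 → 2 — 1 stop shorter (darker).
ISO: 800 → 1600 → 3200 → 6400 — 3 stops raised (brighter).
Net so far: 3 stops brighter. Aperture: f/2 → f/2.8 → f/4 → f/5.6.

f/5.6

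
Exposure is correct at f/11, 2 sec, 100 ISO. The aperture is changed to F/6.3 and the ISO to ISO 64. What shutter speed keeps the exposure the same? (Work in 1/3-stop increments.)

Aperture: f/11 → f/10 → f/9 → f/8 → f/7.1 → f/6.3 — 1 2/3 stops larger aperture (brighter).
ISO: 100 → 80 → 64 — 2/3 stop dropped (darker).
Net change so far: 1 stop brighter. Offset with the shutter speed: 2 → 1.6 → 1.3 → 1.

1 s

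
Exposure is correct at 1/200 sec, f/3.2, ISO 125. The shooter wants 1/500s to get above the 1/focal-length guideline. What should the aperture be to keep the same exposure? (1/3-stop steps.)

f/2

Shutter speed: 1/200 → 1/250 → 1/320 → 1/400 → 1/500 — 1 1/3 stops shorter (darker).
Need 1 1/3 stops brighter from the aperture: f/3.2 → f/2.8 → f/2.5 → f/2.2 → f/2.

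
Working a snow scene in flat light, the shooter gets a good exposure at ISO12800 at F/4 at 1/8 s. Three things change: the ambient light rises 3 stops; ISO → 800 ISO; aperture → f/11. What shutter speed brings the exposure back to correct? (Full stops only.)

Scene light: 3 stops brighter.
ISO: 12800 → 6400 → 3200 → 1600 → 800 — 4 stops lower (darker).
Aperture: f/4 → f/5.6 → f/8 → f/11 — 3 stops smaller aperture (darker).
Net so far: 4 stops darker. Shutter speed: 1/8 → 1/4 → 1/2 → 1 → 2.

2 s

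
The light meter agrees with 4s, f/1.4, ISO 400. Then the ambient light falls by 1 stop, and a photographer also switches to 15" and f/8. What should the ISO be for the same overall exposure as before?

ISO 6400

Scene light: 1 stop darker.
Shutter speed: 4 → 8 → 15 — 2 stops longer (brighter).
Aperture: f/1.4 → f/2 → f/2.8 → f/4 → f/5.6 → f/8 — 5 stops stopped down (darker).
Net so far: 4 stops darker. ISO: 400 → 800 → 1600 → 3200 → 6400.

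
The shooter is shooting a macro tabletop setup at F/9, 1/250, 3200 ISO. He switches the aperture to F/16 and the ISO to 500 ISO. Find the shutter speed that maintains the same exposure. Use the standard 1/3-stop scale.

Aperture: f/9 → f/10 → f/11 → f/13 → f/14 → f/16 — 1 2/3 stops smaller aperture (darker).
ISO: 3200 → 2500 → 2000 → 1600 → 1250 → 1000 → 800 → 640 → 500 — 2 2/3 stops lower (darker).
Net change so far: 4 1/3 stops darker. Offset with the shutter speed: 1/250 → 1/200 → 1/160 → 1/125 → 1/100 → 1/80 → 1/60 → 1/50 → 1/40 → 1/30 → 1/25 → 1/20 → 1/15 → 1/13.

1/13s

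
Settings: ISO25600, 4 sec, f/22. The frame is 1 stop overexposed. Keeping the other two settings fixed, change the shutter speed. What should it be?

2 s

Overexposed by 1 stop → need 1 stop darker.
Shutter speed: 4 → 2.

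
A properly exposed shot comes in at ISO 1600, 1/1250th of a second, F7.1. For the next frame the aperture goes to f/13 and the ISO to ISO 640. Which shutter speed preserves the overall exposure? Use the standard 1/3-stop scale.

Aperture: f/7.1 → f/8 → f/9 → f/10 → f/11 → f/13 — 1 2/3 stops narrower (darker).
ISO: 1600 → 1250 → 1000 → 800 → 640 — 1 1/3 stops dropped (darker).
Net change so far: 3 stops darker. Offset with the shutter speed: 1/1250 → 1/1000 → 1/800 → 1/640 → 1/500 → 1/400 → 1/320 → 1/250 → 1/200 → 1/160.

1/160s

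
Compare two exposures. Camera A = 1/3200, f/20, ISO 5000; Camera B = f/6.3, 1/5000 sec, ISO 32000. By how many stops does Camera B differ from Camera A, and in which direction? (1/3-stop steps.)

5 1/3 stops brighter

Aperture: f/20 → f/18 → f/16 → f/14 → f/13 → f/11 → f/10 → f/9 → f/8 → f/7.1 → f/6.3 — 3 1/3 stops opened up (brighter).
Shutter speed: 1/3200 → 1/4000 → 1/5000 — 2/3 stop shorter (darker).
ISO: 5000 → 6400 → 8000 → 10000 → 12800 → 16000 → 20000 → 25600 → 32000 — 2 2/3 stops raised (brighter).
Net: +3 1/3 −2/3 +2 2/3 = +5 1/3 stops.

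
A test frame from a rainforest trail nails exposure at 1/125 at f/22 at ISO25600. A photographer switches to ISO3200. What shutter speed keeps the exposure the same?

1/15s

ISO: 25600 → 12800 → 6400 → 3200 — 3 stops dropped (darker).
Need 3 stops brighter from the shutter speed: 1/125 → 1/60 → 1/30 → 1/15.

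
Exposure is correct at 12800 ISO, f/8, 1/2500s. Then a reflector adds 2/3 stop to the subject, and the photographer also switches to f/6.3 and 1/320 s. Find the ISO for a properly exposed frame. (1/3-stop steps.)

Scene light: 2/3 stop brighter.
Aperture: f/8 → f/7.1 → f/6.3 — 2/3 stop opened up (brighter).
Shutter speed: 1/2500 → 1/2000 → 1/1600 → 1/1250 → 1/1000 → 1/800 → 1/640 → 1/500 → 1/400 → 1/320 — 3 stops slower (brighter).
Net so far: 4 1/3 stops brighter. ISO: 12800 → 10000 → 8000 → 6400 → 5000 → 4000 → 3200 → 2500 → 2000 → 1600 → 1250 → 1000 → 800 → 640.

ISO 640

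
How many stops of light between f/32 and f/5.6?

5 stops

f/32 → f/22 → f/16 → f/11 → f/8 → f/5.6 — count the steps: 5 stops.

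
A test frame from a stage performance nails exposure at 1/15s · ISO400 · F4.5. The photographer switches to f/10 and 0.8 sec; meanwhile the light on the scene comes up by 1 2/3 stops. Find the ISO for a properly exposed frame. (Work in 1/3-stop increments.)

Scene light: 1 2/3 stops brighter.
Aperture: f/4.5 → f/5 → f/5.6 → f/6.3 → f/7.1 → f/8 → f/9 → f/10 — 2 1/3 stops narrower (darker).
Shutter speed: 1/15 → 1/13 → 1/10 → 1/8 → 1/6 → 1/5 → 1/4 → 0.3 → 0.4 → 0.5 → 0.6 → 0.8 — 3 2/3 stops slower (brighter).
Net so far: 3 stops brighter. ISO: 400 → 320 → 250 → 200 → 160 → 125 → 100 → 80 → 64 → 50.

ISO 50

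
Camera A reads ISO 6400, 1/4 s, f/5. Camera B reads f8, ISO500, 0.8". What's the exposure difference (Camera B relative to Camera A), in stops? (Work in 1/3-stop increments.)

3 1/3 stops darker

Aperture: f/5 → f/5.6 → f/6.3 → f/7.1 → f/8 — 1 1/3 stops smaller aperture (darker).
Shutter speed: 1/4 → 0.3 → 0.4 → 0.5 → 0.6 → 0.8 — 1 2/3 stops slower (brighter).
ISO: 6400 → 5000 → 4000 → 3200 → 2500 → 2000 → 1600 → 1250 → 1000 → 800 → 640 → 500 — 3 2/3 stops dropped (darker).
Net: −1 1/3 +1 2/3 −3 2/3 = −3 1/3 stops.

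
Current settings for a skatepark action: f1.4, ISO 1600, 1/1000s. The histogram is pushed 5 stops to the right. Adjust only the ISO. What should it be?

Overexposed by 5 stops → need 5 stops darker.
ISO: 1600 → 800 → 400 → 200 → 100 → 50.

ISO 50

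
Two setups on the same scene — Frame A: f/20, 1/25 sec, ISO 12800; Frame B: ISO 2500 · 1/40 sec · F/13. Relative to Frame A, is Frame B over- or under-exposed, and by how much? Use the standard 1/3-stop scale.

Aperture: f/20 → f/18 → f/16 → f/14 → f/13 — 1 1/3 stops wider (brighter).
Shutter speed: 1/25 → 1/30 → 1/40 — 2/3 stop shorter (darker).
ISO: 12800 → 10000 → 8000 → 6400 → 5000 → 4000 → 3200 → 2500 — 2 1/3 stops lower (darker).
Net: +1 1/3 −2/3 −2 1/3 = −1 2/3 stops.

1 2/3 stops darker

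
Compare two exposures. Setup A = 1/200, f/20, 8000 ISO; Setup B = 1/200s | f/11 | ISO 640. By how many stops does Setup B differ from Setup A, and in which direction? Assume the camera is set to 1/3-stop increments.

2 stops darker

Aperture: f/20 → f/18 → f/16 → f/14 → f/13 → f/11 — 1 2/3 stops wider (brighter).
Shutter speed: unchanged.
ISO: 8000 → 6400 → 5000 → 4000 → 3200 → 2500 → 2000 → 1600 → 1250 → 1000 → 800 → 640 — 3 2/3 stops lower (darker).
Net: +1 2/3 −3 2/3 = −2 stops.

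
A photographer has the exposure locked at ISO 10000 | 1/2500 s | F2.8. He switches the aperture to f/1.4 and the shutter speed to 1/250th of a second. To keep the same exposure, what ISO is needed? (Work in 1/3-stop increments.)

Aperture: f/2.8 → f/2.5 → f/2.2 → f/2 → f/1.8 → f/1.6 → f/1.4 — 2 stops larger aperture (brighter).
Shutter speed: 1/2500 → 1/2000 → 1/1600 → 1/1250 → 1/1000 → 1/800 → 1/640 → 1/500 → 1/400 → 1/320 → 1/250 — 3 1/3 stops slower (brighter).
Net change so far: 5 1/3 stops brighter. Offset with the ISO: 10000 → 8000 → 6400 → 5000 → 4000 → 3200 → 2500 → 2000 → 1600 → 1250 → 1000 → 800 → 640 → 500 → 400 → 320 → 250.

ISO 250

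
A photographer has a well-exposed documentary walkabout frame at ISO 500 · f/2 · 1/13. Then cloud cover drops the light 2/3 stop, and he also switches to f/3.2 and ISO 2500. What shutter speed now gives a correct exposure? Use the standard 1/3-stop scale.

Scene light: 2/3 stop darker.
Aperture: f/2 → f/2.2 → f/2.5 → f/2.8 → f/3.2 — 1 1/3 stops stopped down (darker).
ISO: 500 → 640 → 800 → 1000 → 1250 → 1600 → 2000 → 2500 — 2 1/3 stops raised (brighter).
Net so far: 1/3 stop brighter. Shutter speed: 1/13 → 1/15.

1/15s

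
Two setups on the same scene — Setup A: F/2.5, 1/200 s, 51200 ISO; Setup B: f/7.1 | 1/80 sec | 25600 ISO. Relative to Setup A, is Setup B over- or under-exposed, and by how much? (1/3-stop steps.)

Aperture: f/2.5 → f/2.8 → f/3.2 → f/3.5 → f/4 → f/4.5 → f/5 → f/5.6 → f/6.3 → f/7.1 — 3 stops narrower (darker).
Shutter speed: 1/200 → 1/160 → 1/125 → 1/100 → 1/80 — 1 1/3 stops slower (brighter).
ISO: 51200 → 40000 → 32000 → 25600 — 1 stop lower (darker).
Net: −3 +1 1/3 −1 = −2 2/3 stops.

2 2/3 stops darker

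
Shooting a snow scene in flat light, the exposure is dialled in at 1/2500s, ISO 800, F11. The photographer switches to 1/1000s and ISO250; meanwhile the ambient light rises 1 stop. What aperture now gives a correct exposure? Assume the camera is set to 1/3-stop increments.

f/14

Scene light: 1 stop brighter.
Shutter speed: 1/2500 → 1/2000 → 1/1600 → 1/1250 → 1/1000 — 1 1/3 stops slower (brighter).
ISO: 800 → 640 → 500 → 400 → 320 → 250 — 1 2/3 stops dropped (darker).
Net so far: 2/3 stop brighter. Aperture: f/11 → f/13 → f/14.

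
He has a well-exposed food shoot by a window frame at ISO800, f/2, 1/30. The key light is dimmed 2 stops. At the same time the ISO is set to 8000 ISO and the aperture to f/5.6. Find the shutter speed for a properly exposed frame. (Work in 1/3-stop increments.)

1/10s

Scene light: 2 stops darker.
ISO: 800 → 1000 → 1250 → 1600 → 2000 → 2500 → 3200 → 4000 → 5000 → 6400 → 8000 — 3 1/3 stops higher (brighter).
Aperture: f/2 → f/2.2 → f/2.5 → f/2.8 → f/3.2 → f/3.5 → f/4 → f/4.5 → f/5 → f/5.6 — 3 stops smaller aperture (darker).
Net so far: 1 2/3 stops darker. Shutter speed: 1/30 → 1/25 → 1/20 → 1/15 → 1/13 → 1/10.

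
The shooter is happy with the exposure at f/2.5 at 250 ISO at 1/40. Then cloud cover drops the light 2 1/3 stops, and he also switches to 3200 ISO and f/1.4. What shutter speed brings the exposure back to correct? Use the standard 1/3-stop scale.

Scene light: 2 1/3 stops darker.
ISO: 250 → 320 → 400 → 500 → 640 → 800 → 1000 → 1250 → 1600 → 2000 → 2500 → 3200 — 3 2/3 stops higher (brighter).
Aperture: f/2.5 → f/2.2 → f/2 → f/1.8 → f/1.6 → f/1.4 — 1 2/3 stops opened up (brighter).
Net so far: 3 stops brighter. Shutter speed: 1/40 → 1/50 → 1/60 → 1/80 → 1/100 → 1/125 → 1/160 → 1/200 → 1/250 → 1/320.

1/320s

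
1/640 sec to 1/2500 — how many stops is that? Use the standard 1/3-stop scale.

2 stops

1/640 → 1/800 → 1/1000 → 1/1250 → 1/1600 → 1/2000 → 1/2500 — count the steps: 6 third-stops = 2 stops.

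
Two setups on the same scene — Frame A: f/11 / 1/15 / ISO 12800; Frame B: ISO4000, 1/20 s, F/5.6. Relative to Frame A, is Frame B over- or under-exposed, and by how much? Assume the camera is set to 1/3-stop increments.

same exposure (0 stops)

Aperture: f/11 → f/10 → f/9 → f/8 → f/7.1 → f/6.3 → f/5.6 — 2 stops larger aperture (brighter).
Shutter speed: 1/15 → 1/20 — 1/3 stop faster (darker).
ISO: 12800 → 10000 → 8000 → 6400 → 5000 → 4000 — 1 2/3 stops dropped (darker).
Net: +2 −1/3 −1 2/3 = 0 stops.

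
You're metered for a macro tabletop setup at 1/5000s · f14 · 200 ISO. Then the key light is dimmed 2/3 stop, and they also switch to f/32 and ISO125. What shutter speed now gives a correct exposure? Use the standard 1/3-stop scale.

1/400s

Scene light: 2/3 stop darker.
Aperture: f/14 → f/16 → f/18 → f/20 → f/22 → f/25 → f/29 → f/32 — 2 1/3 stops narrower (darker).
ISO: 200 → 160 → 125 — 2/3 stop lower (darker).
Net so far: 3 2/3 stops darker. Shutter speed: 1/5000 → 1/4000 → 1/3200 → 1/2500 → 1/2000 → 1/1600 → 1/1250 → 1/1000 → 1/800 → 1/640 → 1/500 → 1/400.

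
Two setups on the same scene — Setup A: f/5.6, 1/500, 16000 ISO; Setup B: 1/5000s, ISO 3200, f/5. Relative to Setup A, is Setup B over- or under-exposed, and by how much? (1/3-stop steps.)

Aperture: f/5.6 → f/5 — 1/3 stop larger aperture (brighter).
Shutter speed: 1/500 → 1/640 → 1/800 → 1/1000 → 1/1250 → 1/1600 → 1/2000 → 1/2500 → 1/3200 → 1/4000 → 1/5000 — 3 1/3 stops shorter (darker).
ISO: 16000 → 12800 → 10000 → 8000 → 6400 → 5000 → 4000 → 3200 — 2 1/3 stops lower (darker).
Net: +1/3 −3 1/3 −2 1/3 = −5 1/3 stops.

5 1/3 stops darker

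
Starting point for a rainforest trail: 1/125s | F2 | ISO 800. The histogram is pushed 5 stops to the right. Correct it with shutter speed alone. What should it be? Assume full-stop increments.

Overexposed by 5 stops → need 5 stops darker.
Shutter speed: 1/125 → 1/250 → 1/500 → 1/1000 → 1/2000 → 1/4000.

1/4000s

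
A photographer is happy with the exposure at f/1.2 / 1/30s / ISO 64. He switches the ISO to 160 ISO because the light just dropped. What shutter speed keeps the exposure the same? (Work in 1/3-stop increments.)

ISO: 64 → 80 → 100 → 125 → 160 — 1 1/3 stops higher (brighter).
Need 1 1/3 stops darker from the shutter speed: 1/30 → 1/40 → 1/50 → 1/60 → 1/80.

1/80s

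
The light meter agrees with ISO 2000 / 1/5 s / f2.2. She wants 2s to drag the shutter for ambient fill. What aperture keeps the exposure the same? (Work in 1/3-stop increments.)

f/7.1

Shutter speed: 1/5 → 1/4 → 0.3 → 0.4 → 0.5 → 0.6 → 0.8 → 1 → 1.3 → 1.6 → 2 — 3 1/3 stops longer (brighter).
Need 3 1/3 stops darker from the aperture: f/2.2 → f/2.5 → f/2.8 → f/3.2 → f/3.5 → f/4 → f/4.5 → f/5 → f/5.6 → f/6.3 → f/7.1.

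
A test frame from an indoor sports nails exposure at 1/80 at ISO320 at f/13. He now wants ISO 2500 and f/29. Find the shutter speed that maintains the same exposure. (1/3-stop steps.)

1/125s

ISO: 320 → 400 → 500 → 640 → 800 → 1000 → 1250 → 1600 → 2000 → 2500 — 3 stops higher (brighter).
Aperture: f/13 → f/14 → f/16 → f/18 → f/20 → f/22 → f/25 → f/29 — 2 1/3 stops narrower (darker).
Net change so far: 2/3 stop brighter. Offset with the shutter speed: 1/80 → 1/100 → 1/125.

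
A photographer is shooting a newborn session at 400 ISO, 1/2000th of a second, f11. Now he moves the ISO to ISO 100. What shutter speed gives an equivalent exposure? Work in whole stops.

1/500s

ISO: 400 → 200 → 100 — 2 stops lower (darker).
Need 2 stops brighter from the shutter speed: 1/2000 → 1/1000 → 1/500.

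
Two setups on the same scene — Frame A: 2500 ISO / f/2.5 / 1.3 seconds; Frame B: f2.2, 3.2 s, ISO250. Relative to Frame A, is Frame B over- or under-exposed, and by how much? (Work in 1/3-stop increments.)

1 2/3 stops darker

Aperture: f/2.5 → f/2.2 — 1/3 stop wider (brighter).
Shutter speed: 1.3 → 1.6 → 2 → 2.5 → 3.2 — 1 1/3 stops slower (brighter).
ISO: 2500 → 2000 → 1600 → 1250 → 1000 → 800 → 640 → 500 → 400 → 320 → 250 — 3 1/3 stops lower (darker).
Net: +1/3 +1 1/3 −3 1/3 = −1 2/3 stops.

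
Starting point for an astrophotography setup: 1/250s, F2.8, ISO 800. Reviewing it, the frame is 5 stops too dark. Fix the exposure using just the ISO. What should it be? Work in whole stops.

Underexposed by 5 stops → need 5 stops brighter.
ISO: 800 → 1600 → 3200 → 6400 → 12800 → 25600.

ISO 25600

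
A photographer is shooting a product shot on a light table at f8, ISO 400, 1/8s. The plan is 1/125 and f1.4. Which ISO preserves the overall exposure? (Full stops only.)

Shutter speed: 1/8 → 1/15 → 1/30 → 1/60 → 1/125 — 4 stops faster (darker).
Aperture: f/8 → f/5.6 → f/4 → f/2.8 → f/2 → f/1.4 — 5 stops wider (brighter).
Net change so far: 1 stop brighter. Offset with the ISO: 400 → 200.

ISO 200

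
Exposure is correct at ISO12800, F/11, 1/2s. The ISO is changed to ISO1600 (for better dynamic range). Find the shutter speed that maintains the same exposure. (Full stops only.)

4 s

ISO: 12800 → 6400 → 3200 → 1600 — 3 stops dropped (darker).
Need 3 stops brighter from the shutter speed: 1/2 → 1 → 2 → 4.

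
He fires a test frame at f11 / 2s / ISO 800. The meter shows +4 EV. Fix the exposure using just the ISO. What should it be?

ISO 50

Overexposed by 4 stops → need 4 stops darker.
ISO: 800 → 400 → 200 → 100 → 50.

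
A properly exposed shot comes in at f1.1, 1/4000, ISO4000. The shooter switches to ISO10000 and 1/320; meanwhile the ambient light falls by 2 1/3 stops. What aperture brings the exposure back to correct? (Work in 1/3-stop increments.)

f/2.8

Scene light: 2 1/3 stops darker.
ISO: 4000 → 5000 → 6400 → 8000 → 10000 — 1 1/3 stops raised (brighter).
Shutter speed: 1/4000 → 1/3200 → 1/2500 → 1/2000 → 1/1600 → 1/1250 → 1/1000 → 1/800 → 1/640 → 1/500 → 1/400 → 1/320 — 3 2/3 stops longer (brighter).
Net so far: 2 2/3 stops brighter. Aperture: f/1.1 → f/1.2 → f/1.4 → f/1.6 → f/1.8 → f/2 → f/2.2 → f/2.5 → f/2.8.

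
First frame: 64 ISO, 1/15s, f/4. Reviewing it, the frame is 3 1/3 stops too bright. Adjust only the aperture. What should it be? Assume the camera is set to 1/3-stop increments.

Overexposed by 3 1/3 stops → need 3 1/3 stops darker.
Aperture: f/4 → f/4.5 → f/5 → f/5.6 → f/6.3 → f/7.1 → f/8 → f/9 → f/10 → f/11 → f/13.

f/13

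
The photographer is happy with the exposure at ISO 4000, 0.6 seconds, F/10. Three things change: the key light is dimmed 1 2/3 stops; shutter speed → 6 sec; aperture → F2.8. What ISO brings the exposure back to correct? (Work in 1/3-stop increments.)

ISO 100

Scene light: 1 2/3 stops darker.
Shutter speed: 0.6 → 0.8 → 1 → 1.3 → 1.6 → 2 → 2.5 → 3.2 → 4 → 5 → 6 — 3 1/3 stops slower (brighter).
Aperture: f/10 → f/9 → f/8 → f/7.1 → f/6.3 → f/5.6 → f/5 → f/4.5 → f/4 → f/3.5 → f/3.2 → f/2.8 — 3 2/3 stops wider (brighter).
Net so far: 5 1/3 stops brighter. ISO: 4000 → 3200 → 2500 → 2000 → 1600 → 1250 → 1000 → 800 → 640 → 500 → 400 → 320 → 250 → 200 → 160 → 125 → 100.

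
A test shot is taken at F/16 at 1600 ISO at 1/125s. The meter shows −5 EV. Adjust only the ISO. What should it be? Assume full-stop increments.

ISO 51200

Underexposed by 5 stops → need 5 stops brighter.
ISO: 1600 → 3200 → 6400 → 12800 → 25600 → 51200.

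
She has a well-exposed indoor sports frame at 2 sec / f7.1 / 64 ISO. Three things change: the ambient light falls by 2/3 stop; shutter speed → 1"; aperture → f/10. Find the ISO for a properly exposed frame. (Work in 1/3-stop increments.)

Scene light: 2/3 stop darker.
Shutter speed: 2 → 1.6 → 1.3 → 1 — 1 stop shorter (darker).
Aperture: f/7.1 → f/8 → f/9 → f/10 — 1 stop smaller aperture (darker).
Net so far: 2 2/3 stops darker. ISO: 64 → 80 → 100 → 125 → 160 → 200 → 250 → 320 → 400.

ISO 400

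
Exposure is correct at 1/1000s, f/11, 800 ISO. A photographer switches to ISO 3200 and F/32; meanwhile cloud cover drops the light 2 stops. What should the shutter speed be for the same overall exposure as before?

1/125s

Scene light: 2 stops darker.
ISO: 800 → 1600 → 3200 — 2 stops higher (brighter).
Aperture: f/11 → f/16 → f/22 → f/32 — 3 stops smaller aperture (darker).
Net so far: 3 stops darker. Shutter speed: 1/1000 → 1/500 → 1/250 → 1/125.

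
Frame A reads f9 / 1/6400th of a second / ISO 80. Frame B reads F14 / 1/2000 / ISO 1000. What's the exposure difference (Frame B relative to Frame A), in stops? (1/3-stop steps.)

Aperture: f/9 → f/10 → f/11 → f/13 → f/14 — 1 1/3 stops narrower (darker).
Shutter speed: 1/6400 → 1/5000 → 1/4000 → 1/3200 → 1/2500 → 1/2000 — 1 2/3 stops slower (brighter).
ISO: 80 → 100 → 125 → 160 → 200 → 250 → 320 → 400 → 500 → 640 → 800 → 1000 — 3 2/3 stops raised (brighter).
Net: −1 1/3 +1 2/3 +3 2/3 = +4 stops.

4 stops brighter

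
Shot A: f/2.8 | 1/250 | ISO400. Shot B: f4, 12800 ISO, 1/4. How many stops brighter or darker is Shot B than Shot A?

10 stops brighter

Aperture: f/2.8 → f/4 — 1 stop stopped down (darker).
Shutter speed: 1/250 → 1/125 → 1/60 → 1/30 → 1/15 → 1/8 → 1/4 — 6 stops slower (brighter).
ISO: 400 → 800 → 1600 → 3200 → 6400 → 12800 — 5 stops raised (brighter).
Net: −1 +6 +5 = +10 stops.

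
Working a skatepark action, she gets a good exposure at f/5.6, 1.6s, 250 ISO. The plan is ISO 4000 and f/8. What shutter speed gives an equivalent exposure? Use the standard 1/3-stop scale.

1/5s

ISO: 250 → 320 → 400 → 500 → 640 → 800 → 1000 → 1250 → 1600 → 2000 → 2500 → 3200 → 4000 — 4 stops raised (brighter).
Aperture: f/5.6 → f/6.3 → f/7.1 → f/8 — 1 stop narrower (darker).
Net change so far: 3 stops brighter. Offset with the shutter speed: 1.6 → 1.3 → 1 → 0.8 → 0.6 → 0.5 → 0.4 → 0.3 → 1/4 → 1/5.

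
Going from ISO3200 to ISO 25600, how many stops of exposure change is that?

3200 → 6400 → 12800 → 25600 — count the steps: 3 stops.

3 stops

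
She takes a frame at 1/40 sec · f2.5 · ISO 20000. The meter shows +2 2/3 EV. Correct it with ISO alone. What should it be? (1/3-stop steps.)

ISO 3200

Overexposed by 2 2/3 stops → need 2 2/3 stops darker.
ISO: 20000 → 16000 → 12800 → 10000 → 8000 → 6400 → 5000 → 4000 → 3200.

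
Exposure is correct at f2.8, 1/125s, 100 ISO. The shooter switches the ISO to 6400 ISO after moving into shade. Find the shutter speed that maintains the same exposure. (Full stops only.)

1/8000s

ISO: 100 → 200 → 400 → 800 → 1600 → 3200 → 6400 — 6 stops higher (brighter).
Need 6 stops darker from the shutter speed: 1/125 → 1/250 → 1/500 → 1/1000 → 1/2000 → 1/4000 → 1/8000.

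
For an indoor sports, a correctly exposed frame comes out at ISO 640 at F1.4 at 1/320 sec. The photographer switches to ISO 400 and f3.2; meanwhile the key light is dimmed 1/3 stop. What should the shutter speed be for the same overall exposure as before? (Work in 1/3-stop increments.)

1/30s

Scene light: 1/3 stop darker.
ISO: 640 → 500 → 400 — 2/3 stop dropped (darker).
Aperture: f/1.4 → f/1.6 → f/1.8 → f/2 → f/2.2 → f/2.5 → f/2.8 → f/3.2 — 2 1/3 stops stopped down (darker).
Net so far: 3 1/3 stops darker. Shutter speed: 1/320 → 1/250 → 1/200 → 1/160 → 1/125 → 1/100 → 1/80 → 1/60 → 1/50 → 1/40 → 1/30.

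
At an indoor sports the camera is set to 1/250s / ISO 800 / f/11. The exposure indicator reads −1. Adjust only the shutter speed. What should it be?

1/125s

Underexposed by 1 stop → need 1 stop brighter.
Shutter speed: 1/250 → 1/125.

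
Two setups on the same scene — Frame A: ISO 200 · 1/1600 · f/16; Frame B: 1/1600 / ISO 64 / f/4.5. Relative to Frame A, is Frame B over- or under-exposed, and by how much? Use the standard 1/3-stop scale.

Aperture: f/16 → f/14 → f/13 → f/11 → f/10 → f/9 → f/8 → f/7.1 → f/6.3 → f/5.6 → f/5 → f/4.5 — 3 2/3 stops wider (brighter).
Shutter speed: unchanged.
ISO: 200 → 160 → 125 → 100 → 80 → 64 — 1 2/3 stops lower (darker).
Net: +3 2/3 −1 2/3 = +2 stops.

2 stops brighter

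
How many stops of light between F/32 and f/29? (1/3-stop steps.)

1/3 stop

f/32 → f/29 — count the steps: 1 third-stops = 1/3 stop.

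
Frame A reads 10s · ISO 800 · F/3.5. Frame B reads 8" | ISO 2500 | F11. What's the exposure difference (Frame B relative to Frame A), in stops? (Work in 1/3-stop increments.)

2 stops darker

Aperture: f/3.5 → f/4 → f/4.5 → f/5 → f/5.6 → f/6.3 → f/7.1 → f/8 → f/9 → f/10 → f/11 — 3 1/3 stops stopped down (darker).
Shutter speed: 10 → 8 — 1/3 stop shorter (darker).
ISO: 800 → 1000 → 1250 → 1600 → 2000 → 2500 — 1 2/3 stops higher (brighter).
Net: −3 1/3 −1/3 +1 2/3 = −2 stops.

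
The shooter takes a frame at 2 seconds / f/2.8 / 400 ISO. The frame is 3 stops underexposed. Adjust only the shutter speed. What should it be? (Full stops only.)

Underexposed by 3 stops → need 3 stops brighter.
Shutter speed: 2 → 4 → 8 → 15.

15 s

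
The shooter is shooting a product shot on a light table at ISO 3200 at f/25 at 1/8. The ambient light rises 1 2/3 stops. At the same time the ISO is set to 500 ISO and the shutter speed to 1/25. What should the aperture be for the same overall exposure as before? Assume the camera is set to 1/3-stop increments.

Scene light: 1 2/3 stops brighter.
ISO: 3200 → 2500 → 2000 → 1600 → 1250 → 1000 → 800 → 640 → 500 — 2 2/3 stops lower (darker).
Shutter speed: 1/8 → 1/10 → 1/13 → 1/15 → 1/20 → 1/25 — 1 2/3 stops faster (darker).
Net so far: 2 2/3 stops darker. Aperture: f/25 → f/22 → f/20 → f/18 → f/16 → f/14 → f/13 → f/11 → f/10.

f/10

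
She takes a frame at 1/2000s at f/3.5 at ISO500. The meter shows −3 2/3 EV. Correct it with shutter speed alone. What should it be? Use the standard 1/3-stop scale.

1/160s

Underexposed by 3 2/3 stops → need 3 2/3 stops brighter.
Shutter speed: 1/2000 → 1/1600 → 1/1250 → 1/1000 → 1/800 → 1/640 → 1/500 → 1/400 → 1/320 → 1/250 → 1/200 → 1/160.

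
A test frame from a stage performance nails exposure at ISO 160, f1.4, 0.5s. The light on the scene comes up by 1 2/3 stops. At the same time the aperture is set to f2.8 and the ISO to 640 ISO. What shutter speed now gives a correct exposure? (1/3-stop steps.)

Scene light: 1 2/3 stops brighter.
Aperture: f/1.4 → f/1.6 → f/1.8 → f/2 → f/2.2 → f/2.5 → f/2.8 — 2 stops narrower (darker).
ISO: 160 → 200 → 250 → 320 → 400 → 500 → 640 — 2 stops higher (brighter).
Net so far: 1 2/3 stops brighter. Shutter speed: 0.5 → 0.4 → 0.3 → 1/4 → 1/5 → 1/6.

1/6s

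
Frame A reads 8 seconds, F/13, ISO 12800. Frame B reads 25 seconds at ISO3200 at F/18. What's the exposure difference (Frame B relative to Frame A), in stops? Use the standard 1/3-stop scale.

1 1/3 stops darker

Aperture: f/13 → f/14 → f/16 → f/18 — 1 stop narrower (darker).
Shutter speed: 8 → 10 → 13 → 15 → 20 → 25 — 1 2/3 stops slower (brighter).
ISO: 12800 → 10000 → 8000 → 6400 → 5000 → 4000 → 3200 — 2 stops dropped (darker).
Net: −1 +1 2/3 −2 = −1 1/3 stops.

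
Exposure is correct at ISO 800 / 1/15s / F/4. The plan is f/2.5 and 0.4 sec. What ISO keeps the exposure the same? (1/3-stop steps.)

Aperture: f/4 → f/3.5 → f/3.2 → f/2.8 → f/2.5 — 1 1/3 stops wider (brighter).
Shutter speed: 1/15 → 1/13 → 1/10 → 1/8 → 1/6 → 1/5 → 1/4 → 0.3 → 0.4 — 2 2/3 stops slower (brighter).
Net change so far: 4 stops brighter. Offset with the ISO: 800 → 640 → 500 → 400 → 320 → 250 → 200 → 160 → 125 → 100 → 80 → 64 → 50.

ISO 50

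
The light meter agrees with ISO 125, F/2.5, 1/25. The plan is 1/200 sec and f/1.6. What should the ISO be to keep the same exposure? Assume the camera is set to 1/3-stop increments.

Shutter speed: 1/25 → 1/30 → 1/40 → 1/50 → 1/60 → 1/80 → 1/100 → 1/125 → 1/160 → 1/200 — 3 stops shorter (darker).
Aperture: f/2.5 → f/2.2 → f/2 → f/1.8 → f/1.6 — 1 1/3 stops wider (brighter).
Net change so far: 1 2/3 stops darker. Offset with the ISO: 125 → 160 → 200 → 250 → 320 → 400.

ISO 400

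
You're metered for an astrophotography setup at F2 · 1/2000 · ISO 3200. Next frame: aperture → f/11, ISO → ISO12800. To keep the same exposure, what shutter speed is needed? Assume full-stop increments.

1/250s

Aperture: f/2 → f/2.8 → f/4 → f/5.6 → f/8 → f/11 — 5 stops narrower (darker).
ISO: 3200 → 6400 → 12800 — 2 stops higher (brighter).
Net change so far: 3 stops darker. Offset with the shutter speed: 1/2000 → 1/1000 → 1/500 → 1/250.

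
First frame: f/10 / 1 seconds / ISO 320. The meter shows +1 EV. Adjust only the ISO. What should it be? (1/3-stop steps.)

ISO 160

Overexposed by 1 stop → need 1 stop darker.
ISO: 320 → 250 → 200 → 160.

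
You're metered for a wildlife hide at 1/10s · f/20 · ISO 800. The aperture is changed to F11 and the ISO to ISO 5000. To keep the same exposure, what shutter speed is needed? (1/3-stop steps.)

Aperture: f/20 → f/18 → f/16 → f/14 → f/13 → f/11 — 1 2/3 stops larger aperture (brighter).
ISO: 800 → 1000 → 1250 → 1600 → 2000 → 2500 → 3200 → 4000 → 5000 — 2 2/3 stops higher (brighter).
Net change so far: 4 1/3 stops brighter. Offset with the shutter speed: 1/10 → 1/13 → 1/15 → 1/20 → 1/25 → 1/30 → 1/40 → 1/50 → 1/60 → 1/80 → 1/100 → 1/125 → 1/160 → 1/200.

1/200s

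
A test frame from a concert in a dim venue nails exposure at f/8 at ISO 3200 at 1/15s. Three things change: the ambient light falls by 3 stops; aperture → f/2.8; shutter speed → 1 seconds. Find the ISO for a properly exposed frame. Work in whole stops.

Scene light: 3 stops darker.
Aperture: f/8 → f/5.6 → f/4 → f/2.8 — 3 stops opened up (brighter).
Shutter speed: 1/15 → 1/8 → 1/4 → 1/2 → 1 — 4 stops longer (brighter).
Net so far: 4 stops brighter. ISO: 3200 → 1600 → 800 → 400 → 200.

ISO 200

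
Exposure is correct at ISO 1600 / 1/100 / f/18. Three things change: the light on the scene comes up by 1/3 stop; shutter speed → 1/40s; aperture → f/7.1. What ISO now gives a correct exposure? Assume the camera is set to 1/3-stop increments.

Scene light: 1/3 stop brighter.
Shutter speed: 1/100 → 1/80 → 1/60 → 1/50 → 1/40 — 1 1/3 stops longer (brighter).
Aperture: f/18 → f/16 → f/14 → f/13 → f/11 → f/10 → f/9 → f/8 → f/7.1 — 2 2/3 stops opened up (brighter).
Net so far: 4 1/3 stops brighter. ISO: 1600 → 1250 → 1000 → 800 → 640 → 500 → 400 → 320 → 250 → 200 → 160 → 125 → 100 → 80.

ISO 80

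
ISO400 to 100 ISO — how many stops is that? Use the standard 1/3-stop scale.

400 → 320 → 250 → 200 → 160 → 125 → 100 — count the steps: 6 third-stops = 2 stops.

2 stops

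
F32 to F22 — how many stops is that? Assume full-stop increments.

f/32 → f/22 — count the steps: 1 stop.

1 stop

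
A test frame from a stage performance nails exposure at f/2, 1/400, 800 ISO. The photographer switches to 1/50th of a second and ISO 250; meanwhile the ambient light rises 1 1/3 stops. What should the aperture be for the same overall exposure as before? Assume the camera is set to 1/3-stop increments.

f/5

Scene light: 1 1/3 stops brighter.
Shutter speed: 1/400 → 1/320 → 1/250 → 1/200 → 1/160 → 1/125 → 1/100 → 1/80 → 1/60 → 1/50 — 3 stops longer (brighter).
ISO: 800 → 640 → 500 → 400 → 320 → 250 — 1 2/3 stops lower (darker).
Net so far: 2 2/3 stops brighter. Aperture: f/2 → f/2.2 → f/2.5 → f/2.8 → f/3.2 → f/3.5 → f/4 → f/4.5 → f/5.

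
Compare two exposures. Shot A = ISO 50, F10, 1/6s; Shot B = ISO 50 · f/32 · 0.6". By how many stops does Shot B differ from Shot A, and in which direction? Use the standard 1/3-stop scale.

Aperture: f/10 → f/11 → f/13 → f/14 → f/16 → f/18 → f/20 → f/22 → f/25 → f/29 → f/32 — 3 1/3 stops stopped down (darker).
Shutter speed: 1/6 → 1/5 → 1/4 → 0.3 → 0.4 → 0.5 → 0.6 — 2 stops longer (brighter).
ISO: unchanged.
Net: −3 1/3 +2 = −1 1/3 stops.

1 1/3 stops darker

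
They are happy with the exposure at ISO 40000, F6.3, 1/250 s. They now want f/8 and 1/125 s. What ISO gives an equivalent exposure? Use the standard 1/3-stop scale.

ISO 32000

Aperture: f/6.3 → f/7.1 → f/8 — 2/3 stop smaller aperture (darker).
Shutter speed: 1/250 → 1/200 → 1/160 → 1/125 — 1 stop longer (brighter).
Net change so far: 1/3 stop brighter. Offset with the ISO: 40000 → 32000.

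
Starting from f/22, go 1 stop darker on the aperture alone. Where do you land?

Aperture: f/22 → f/32 — 1 stop narrower (darker).

f/32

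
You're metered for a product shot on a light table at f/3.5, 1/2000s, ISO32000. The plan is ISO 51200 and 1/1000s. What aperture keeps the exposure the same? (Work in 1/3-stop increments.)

ISO: 32000 → 40000 → 51200 — 2/3 stop higher (brighter).
Shutter speed: 1/2000 → 1/1600 → 1/1250 → 1/1000 — 1 stop longer (brighter).
Net change so far: 1 2/3 stops brighter. Offset with the aperture: f/3.5 → f/4 → f/4.5 → f/5 → f/5.6 → f/6.3.

f/6.3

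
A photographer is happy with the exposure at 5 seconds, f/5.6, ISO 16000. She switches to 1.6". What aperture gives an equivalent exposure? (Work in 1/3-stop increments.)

f/3.2

Shutter speed: 5 → 4 → 3.2 → 2.5 → 2 → 1.6 — 1 2/3 stops shorter (darker).
Need 1 2/3 stops brighter from the aperture: f/5.6 → f/5 → f/4.5 → f/4 → f/3.5 → f/3.2.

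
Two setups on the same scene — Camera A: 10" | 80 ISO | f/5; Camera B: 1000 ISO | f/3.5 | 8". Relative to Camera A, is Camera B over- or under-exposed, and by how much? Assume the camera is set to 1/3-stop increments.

Aperture: f/5 → f/4.5 → f/4 → f/3.5 — 1 stop wider (brighter).
Shutter speed: 10 → 8 — 1/3 stop faster (darker).
ISO: 80 → 100 → 125 → 160 → 200 → 250 → 320 → 400 → 500 → 640 → 800 → 1000 — 3 2/3 stops raised (brighter).
Net: +1 −1/3 +3 2/3 = +4 1/3 stops.

4 1/3 stops brighter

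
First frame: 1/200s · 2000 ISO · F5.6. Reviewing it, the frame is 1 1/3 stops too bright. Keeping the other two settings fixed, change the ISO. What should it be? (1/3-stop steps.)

Overexposed by 1 1/3 stops → need 1 1/3 stops darker.
ISO: 2000 → 1600 → 1250 → 1000 → 800.

ISO 800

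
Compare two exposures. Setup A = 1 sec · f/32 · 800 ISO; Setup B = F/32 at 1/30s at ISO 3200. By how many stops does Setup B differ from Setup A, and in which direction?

3 stops darker

Aperture: unchanged.
Shutter speed: 1 → 1/2 → 1/4 → 1/8 → 1/15 → 1/30 — 5 stops faster (darker).
ISO: 800 → 1600 → 3200 — 2 stops higher (brighter).
Net: −5 +2 = −3 stops.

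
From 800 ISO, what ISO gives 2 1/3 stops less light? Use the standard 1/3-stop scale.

ISO 160

ISO: 800 → 640 → 500 → 400 → 320 → 250 → 200 → 160 — 2 1/3 stops lower (darker).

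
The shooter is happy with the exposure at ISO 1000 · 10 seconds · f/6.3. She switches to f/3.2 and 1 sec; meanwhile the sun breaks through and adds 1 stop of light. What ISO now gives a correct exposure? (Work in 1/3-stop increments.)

ISO 1250

Scene light: 1 stop brighter.
Aperture: f/6.3 → f/5.6 → f/5 → f/4.5 → f/4 → f/3.5 → f/3.2 — 2 stops wider (brighter).
Shutter speed: 10 → 8 → 6 → 5 → 4 → 3.2 → 2.5 → 2 → 1.6 → 1.3 → 1 — 3 1/3 stops faster (darker).
Net so far: 1/3 stop darker. ISO: 1000 → 1250.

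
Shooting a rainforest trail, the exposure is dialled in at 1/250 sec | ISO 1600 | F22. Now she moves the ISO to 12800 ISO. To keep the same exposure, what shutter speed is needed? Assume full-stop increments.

ISO: 1600 → 3200 → 6400 → 12800 — 3 stops higher (brighter).
Need 3 stops darker from the shutter speed: 1/250 → 1/500 → 1/1000 → 1/2000.

1/2000s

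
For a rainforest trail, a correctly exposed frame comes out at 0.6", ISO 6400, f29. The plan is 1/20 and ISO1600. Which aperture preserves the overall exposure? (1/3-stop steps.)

f/4

Shutter speed: 0.6 → 0.5 → 0.4 → 0.3 → 1/4 → 1/5 → 1/6 → 1/8 → 1/10 → 1/13 → 1/15 → 1/20 — 3 2/3 stops shorter (darker).
ISO: 6400 → 5000 → 4000 → 3200 → 2500 → 2000 → 1600 — 2 stops lower (darker).
Net change so far: 5 2/3 stops darker. Offset with the aperture: f/29 → f/25 → f/22 → f/20 → f/18 → f/16 → f/14 → f/13 → f/11 → f/10 → f/9 → f/8 → f/7.1 → f/6.3 → f/5.6 → f/5 → f/4.5 → f/4.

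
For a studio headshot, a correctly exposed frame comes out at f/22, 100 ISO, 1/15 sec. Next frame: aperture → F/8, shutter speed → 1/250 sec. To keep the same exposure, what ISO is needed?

Aperture: f/22 → f/16 → f/11 → f/8 — 3 stops larger aperture (brighter).
Shutter speed: 1/15 → 1/30 → 1/60 → 1/125 → 1/250 — 4 stops faster (darker).
Net change so far: 1 stop darker. Offset with the ISO: 100 → 200.

ISO 200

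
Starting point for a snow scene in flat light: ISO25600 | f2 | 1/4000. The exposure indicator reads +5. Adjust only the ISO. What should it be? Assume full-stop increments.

ISO 800

Overexposed by 5 stops → need 5 stops darker.
ISO: 25600 → 12800 → 6400 → 3200 → 1600 → 800.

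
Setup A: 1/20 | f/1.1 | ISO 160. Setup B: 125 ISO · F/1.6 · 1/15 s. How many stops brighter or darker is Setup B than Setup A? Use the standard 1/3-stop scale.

Aperture: f/1.1 → f/1.2 → f/1.4 → f/1.6 — 1 stop smaller aperture (darker).
Shutter speed: 1/20 → 1/15 — 1/3 stop slower (brighter).
ISO: 160 → 125 — 1/3 stop dropped (darker).
Net: −1 +1/3 −1/3 = −1 stop.

1 stop darker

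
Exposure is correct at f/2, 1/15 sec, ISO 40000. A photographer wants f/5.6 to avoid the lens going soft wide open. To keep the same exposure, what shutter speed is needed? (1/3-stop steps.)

0.5 s

Aperture: f/2 → f/2.2 → f/2.5 → f/2.8 → f/3.2 → f/3.5 → f/4 → f/4.5 → f/5 → f/5.6 — 3 stops stopped down (darker).
Need 3 stops brighter from the shutter speed: 1/15 → 1/13 → 1/10 → 1/8 → 1/6 → 1/5 → 1/4 → 0.3 → 0.4 → 0.5.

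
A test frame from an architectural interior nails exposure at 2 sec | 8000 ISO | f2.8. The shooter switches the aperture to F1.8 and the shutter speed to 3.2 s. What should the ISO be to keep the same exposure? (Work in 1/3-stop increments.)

Aperture: f/2.8 → f/2.5 → f/2.2 → f/2 → f/1.8 — 1 1/3 stops wider (brighter).
Shutter speed: 2 → 2.5 → 3.2 — 2/3 stop slower (brighter).
Net change so far: 2 stops brighter. Offset with the ISO: 8000 → 6400 → 5000 → 4000 → 3200 → 2500 → 2000.

ISO 2000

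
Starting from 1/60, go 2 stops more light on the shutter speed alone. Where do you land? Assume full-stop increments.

Shutter speed: 1/60 → 1/30 → 1/15 — 2 stops longer (brighter).

1/15s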